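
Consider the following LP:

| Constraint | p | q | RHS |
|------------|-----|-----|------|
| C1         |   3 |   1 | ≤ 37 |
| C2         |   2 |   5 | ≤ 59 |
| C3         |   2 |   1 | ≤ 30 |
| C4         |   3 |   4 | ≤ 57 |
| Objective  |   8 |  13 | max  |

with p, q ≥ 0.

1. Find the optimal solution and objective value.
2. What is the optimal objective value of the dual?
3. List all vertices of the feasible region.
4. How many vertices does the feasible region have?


1. p = 7, q = 9, z = 173
2. 173
3. (0, 0), (12.33, 0), (10.11, 6.667), (7, 9), (0, 11.8)
4. 5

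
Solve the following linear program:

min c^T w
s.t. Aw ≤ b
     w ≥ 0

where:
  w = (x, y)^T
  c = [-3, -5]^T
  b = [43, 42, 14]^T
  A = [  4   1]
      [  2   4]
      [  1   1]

Evaluate the objective at each vertex of the feasible region:
  z(0, 0) = 0
  z(10.75, 0) = -32.25
  z(9.667, 4.333) = -50.67
  z(7, 7) = -56  ←
  z(0, 10.5) = -52.5
The minimum is at x = 7, y = 7.

x = 7, y = 7, z = -56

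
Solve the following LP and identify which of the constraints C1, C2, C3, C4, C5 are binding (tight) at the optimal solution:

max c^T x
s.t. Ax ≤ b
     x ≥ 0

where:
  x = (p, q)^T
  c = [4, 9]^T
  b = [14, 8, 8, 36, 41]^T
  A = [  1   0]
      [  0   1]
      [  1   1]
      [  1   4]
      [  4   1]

At p = 0, q = 8, compute slack b - a·x for each constraint:
  C1: 14 − 0 = 14  (slack)
  C2: 8 − 8 = 0  (binding)
  C3: 8 − 8 = 0  (binding)
  C4: 36 − 32 = 4  (slack)
  C5: 41 − 8 = 33  (slack)

Optimal: p = 0, q = 8
Binding: C2, C3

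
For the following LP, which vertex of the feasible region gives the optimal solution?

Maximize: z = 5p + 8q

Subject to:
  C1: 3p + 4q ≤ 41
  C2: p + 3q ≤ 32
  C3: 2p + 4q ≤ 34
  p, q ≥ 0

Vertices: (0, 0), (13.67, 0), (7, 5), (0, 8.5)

Evaluate the objective at each vertex of the feasible region:
  z(0, 0) = 0
  z(13.67, 0) = 68.33
  z(7, 5) = 75  ←
  z(0, 8.5) = 68
The maximum is at p = 7, q = 5.

(7, 5)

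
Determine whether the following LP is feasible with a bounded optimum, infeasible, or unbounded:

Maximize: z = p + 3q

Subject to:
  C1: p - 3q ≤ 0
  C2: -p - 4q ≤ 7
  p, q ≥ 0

Unbounded (objective can increase without bound)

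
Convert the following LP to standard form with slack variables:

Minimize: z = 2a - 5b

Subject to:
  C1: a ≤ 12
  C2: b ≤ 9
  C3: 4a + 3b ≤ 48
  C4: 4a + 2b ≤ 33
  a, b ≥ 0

min z = 2a - 5b

s.t.
  a + s1 = 12
  b + s2 = 9
  4a + 3b + s3 = 48
  4a + 2b + s4 = 33
  a, b, s1, s2, s3, s4 ≥ 0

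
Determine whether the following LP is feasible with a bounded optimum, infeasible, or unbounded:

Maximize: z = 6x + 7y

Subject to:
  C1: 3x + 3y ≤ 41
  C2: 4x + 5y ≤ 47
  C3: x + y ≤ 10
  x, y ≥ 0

Feasible with a bounded optimal solution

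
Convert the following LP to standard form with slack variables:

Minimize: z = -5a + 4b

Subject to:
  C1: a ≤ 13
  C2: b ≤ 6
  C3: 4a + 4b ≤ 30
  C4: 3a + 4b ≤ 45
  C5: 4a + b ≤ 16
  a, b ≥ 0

min z = -5a + 4b

s.t.
  a + s1 = 13
  b + s2 = 6
  4a + 4b + s3 = 30
  3a + 4b + s4 = 45
  4a + b + s5 = 16
  a, b, s1, s2, s3, s4, s5 ≥ 0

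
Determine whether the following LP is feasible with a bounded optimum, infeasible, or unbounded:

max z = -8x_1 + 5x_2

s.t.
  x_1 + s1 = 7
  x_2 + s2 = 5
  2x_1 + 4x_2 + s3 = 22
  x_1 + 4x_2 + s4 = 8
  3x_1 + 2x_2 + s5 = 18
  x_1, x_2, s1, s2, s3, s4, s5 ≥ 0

Feasible with a bounded optimal solution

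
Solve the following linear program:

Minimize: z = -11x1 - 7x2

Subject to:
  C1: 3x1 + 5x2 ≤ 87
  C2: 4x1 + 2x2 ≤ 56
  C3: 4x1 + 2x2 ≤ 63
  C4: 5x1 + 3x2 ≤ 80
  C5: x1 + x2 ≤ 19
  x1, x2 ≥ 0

Evaluate the objective at each vertex of the feasible region:
  z(0, 0) = 0
  z(14, 0) = -154
  z(9, 10) = -169  ←
  z(4, 15) = -149
  z(0, 17.4) = -121.8
The minimum is at x1 = 9, x2 = 10.

x1 = 9, x2 = 10, z = -169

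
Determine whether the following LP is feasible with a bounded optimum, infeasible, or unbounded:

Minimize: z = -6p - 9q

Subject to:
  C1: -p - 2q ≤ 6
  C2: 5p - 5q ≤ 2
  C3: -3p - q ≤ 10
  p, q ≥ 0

Unbounded (objective can decrease without bound)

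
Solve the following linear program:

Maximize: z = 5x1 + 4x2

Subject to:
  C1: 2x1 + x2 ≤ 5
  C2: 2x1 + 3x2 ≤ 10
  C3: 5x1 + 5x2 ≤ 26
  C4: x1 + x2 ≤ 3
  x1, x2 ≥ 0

Evaluate the objective at each vertex of the feasible region:
  z(0, 0) = 0
  z(2.5, 0) = 12.5
  z(2, 1) = 14  ←
  z(0, 3) = 12
The maximum is at x1 = 2, x2 = 1.

x1 = 2, x2 = 1, z = 14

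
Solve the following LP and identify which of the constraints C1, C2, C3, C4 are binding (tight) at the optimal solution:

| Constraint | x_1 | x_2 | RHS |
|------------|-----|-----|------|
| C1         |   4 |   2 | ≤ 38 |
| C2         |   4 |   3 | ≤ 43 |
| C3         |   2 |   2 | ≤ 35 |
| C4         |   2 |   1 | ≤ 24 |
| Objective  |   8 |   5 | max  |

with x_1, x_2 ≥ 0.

At x_1 = 7, x_2 = 5, compute slack b - a·x for each constraint:
  C1: 38 − 38 = 0  (binding)
  C2: 43 − 43 = 0  (binding)
  C3: 35 − 24 = 11  (slack)
  C4: 24 − 19 = 5  (slack)

Optimal: x_1 = 7, x_2 = 5
Binding: C1, C2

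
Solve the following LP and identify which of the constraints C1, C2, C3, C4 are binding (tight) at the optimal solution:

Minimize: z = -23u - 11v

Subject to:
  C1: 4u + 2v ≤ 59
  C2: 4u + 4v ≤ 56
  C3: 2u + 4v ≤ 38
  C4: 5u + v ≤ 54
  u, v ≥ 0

At u = 10, v = 4, compute slack b - a·x for each constraint:
  C1: 59 − 48 = 11  (slack)
  C2: 56 − 56 = 0  (binding)
  C3: 38 − 36 = 2  (slack)
  C4: 54 − 54 = 0  (binding)

Optimal: u = 10, v = 4
Binding: C2, C4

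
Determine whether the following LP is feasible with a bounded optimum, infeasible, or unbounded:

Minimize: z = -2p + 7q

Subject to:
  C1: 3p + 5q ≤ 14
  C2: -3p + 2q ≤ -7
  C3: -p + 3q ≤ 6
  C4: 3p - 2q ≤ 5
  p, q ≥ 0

Infeasible (no feasible solution exists)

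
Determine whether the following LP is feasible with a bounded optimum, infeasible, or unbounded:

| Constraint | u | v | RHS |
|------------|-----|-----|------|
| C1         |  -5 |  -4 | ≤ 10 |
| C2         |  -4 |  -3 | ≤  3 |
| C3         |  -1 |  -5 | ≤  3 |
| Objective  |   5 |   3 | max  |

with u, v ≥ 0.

Unbounded (objective can increase without bound)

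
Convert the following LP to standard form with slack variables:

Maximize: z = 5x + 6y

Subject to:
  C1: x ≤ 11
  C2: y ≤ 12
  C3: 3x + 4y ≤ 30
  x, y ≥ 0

max z = 5x + 6y

s.t.
  x + s1 = 11
  y + s2 = 12
  3x + 4y + s3 = 30
  x, y, s1, s2, s3 ≥ 0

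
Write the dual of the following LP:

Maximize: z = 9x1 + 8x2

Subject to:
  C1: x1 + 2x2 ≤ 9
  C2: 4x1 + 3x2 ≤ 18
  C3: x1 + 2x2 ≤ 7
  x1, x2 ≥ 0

Primal max cᵀx s.t. Ax ≤ b, x ≥ 0  →  Dual min bᵀy s.t. Aᵀy ≥ c, y ≥ 0.

Minimize: z = 9y1 + 18y2 + 7y3

Subject to:
  y1 + 4y2 + y3 ≥ 9
  2y1 + 3y2 + 2y3 ≥ 8
  y1, y2, y3 ≥ 0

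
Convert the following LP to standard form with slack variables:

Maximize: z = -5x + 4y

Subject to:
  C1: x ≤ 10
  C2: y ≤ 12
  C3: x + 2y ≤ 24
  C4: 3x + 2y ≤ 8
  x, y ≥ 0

max z = -5x + 4y

s.t.
  x + s1 = 10
  y + s2 = 12
  x + 2y + s3 = 24
  3x + 2y + s4 = 8
  x, y, s1, s2, s3, s4 ≥ 0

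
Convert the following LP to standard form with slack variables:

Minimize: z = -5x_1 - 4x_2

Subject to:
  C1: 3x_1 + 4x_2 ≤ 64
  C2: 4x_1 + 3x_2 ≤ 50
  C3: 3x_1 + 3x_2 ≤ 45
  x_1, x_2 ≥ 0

min z = -5x_1 - 4x_2

s.t.
  3x_1 + 4x_2 + s1 = 64
  4x_1 + 3x_2 + s2 = 50
  3x_1 + 3x_2 + s3 = 45
  x_1, x_2, s1, s2, s3 ≥ 0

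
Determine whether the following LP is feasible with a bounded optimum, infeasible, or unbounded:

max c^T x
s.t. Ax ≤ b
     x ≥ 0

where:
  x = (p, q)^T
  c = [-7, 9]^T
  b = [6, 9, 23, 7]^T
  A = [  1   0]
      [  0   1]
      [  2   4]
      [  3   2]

Feasible with a bounded optimal solution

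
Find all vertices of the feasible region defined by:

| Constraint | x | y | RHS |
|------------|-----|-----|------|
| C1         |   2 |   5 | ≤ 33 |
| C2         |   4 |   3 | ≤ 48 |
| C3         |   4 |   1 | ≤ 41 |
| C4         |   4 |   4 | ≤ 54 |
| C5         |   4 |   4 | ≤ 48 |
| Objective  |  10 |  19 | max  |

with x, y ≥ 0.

(0, 0), (10.25, 0), (9.667, 2.333), (9, 3), (0, 6.6)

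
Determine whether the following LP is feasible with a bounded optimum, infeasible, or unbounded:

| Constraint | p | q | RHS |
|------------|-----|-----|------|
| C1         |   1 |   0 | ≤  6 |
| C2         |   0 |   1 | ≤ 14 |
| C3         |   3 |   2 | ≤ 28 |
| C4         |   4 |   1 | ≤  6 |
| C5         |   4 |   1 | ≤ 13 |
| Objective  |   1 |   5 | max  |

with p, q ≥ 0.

Feasible with a bounded optimal solution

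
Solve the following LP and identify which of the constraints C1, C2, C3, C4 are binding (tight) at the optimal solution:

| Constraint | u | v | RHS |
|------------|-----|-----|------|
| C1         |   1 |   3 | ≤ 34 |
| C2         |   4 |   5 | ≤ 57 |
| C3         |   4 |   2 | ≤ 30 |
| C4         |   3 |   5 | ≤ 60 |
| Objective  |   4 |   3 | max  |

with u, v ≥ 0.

At u = 3, v = 9, compute slack b - a·x for each constraint:
  C1: 34 − 30 = 4  (slack)
  C2: 57 − 57 = 0  (binding)
  C3: 30 − 30 = 0  (binding)
  C4: 60 − 54 = 6  (slack)

Optimal: u = 3, v = 9
Binding: C2, C3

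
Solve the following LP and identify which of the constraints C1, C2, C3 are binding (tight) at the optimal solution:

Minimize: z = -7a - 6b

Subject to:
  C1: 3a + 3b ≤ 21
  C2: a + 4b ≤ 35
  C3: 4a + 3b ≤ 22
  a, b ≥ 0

At a = 1, b = 6, compute slack b - a·x for each constraint:
  C1: 21 − 21 = 0  (binding)
  C2: 35 − 25 = 10  (slack)
  C3: 22 − 22 = 0  (binding)

Optimal: a = 1, b = 6
Binding: C1, C3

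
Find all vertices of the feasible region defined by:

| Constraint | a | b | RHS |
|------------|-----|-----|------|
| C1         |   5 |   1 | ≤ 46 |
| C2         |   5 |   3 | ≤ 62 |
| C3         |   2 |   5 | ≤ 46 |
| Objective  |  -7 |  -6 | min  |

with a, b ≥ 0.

(0, 0), (9.2, 0), (8, 6), (0, 9.2)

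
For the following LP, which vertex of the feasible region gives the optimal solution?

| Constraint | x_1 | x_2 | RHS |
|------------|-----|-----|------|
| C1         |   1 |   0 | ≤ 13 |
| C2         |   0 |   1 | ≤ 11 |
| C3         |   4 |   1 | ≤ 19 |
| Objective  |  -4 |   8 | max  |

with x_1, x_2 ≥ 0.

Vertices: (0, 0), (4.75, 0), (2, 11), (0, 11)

Evaluate the objective at each vertex of the feasible region:
  z(0, 0) = 0
  z(4.75, 0) = -19
  z(2, 11) = 80
  z(0, 11) = 88  ←
The maximum is at x_1 = 0, x_2 = 11.

(0, 11)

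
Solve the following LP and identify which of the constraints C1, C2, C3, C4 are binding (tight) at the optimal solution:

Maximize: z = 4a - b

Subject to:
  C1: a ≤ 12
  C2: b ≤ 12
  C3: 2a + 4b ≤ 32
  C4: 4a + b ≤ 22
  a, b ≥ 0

At a = 5.5, b = 0, compute slack b - a·x for each constraint:
  C1: 12 − 5.5 = 6.5  (slack)
  C2: 12 − 0 = 12  (slack)
  C3: 32 − 11 = 21  (slack)
  C4: 22 − 22 = 0  (binding)

Optimal: a = 5.5, b = 0
Binding: C4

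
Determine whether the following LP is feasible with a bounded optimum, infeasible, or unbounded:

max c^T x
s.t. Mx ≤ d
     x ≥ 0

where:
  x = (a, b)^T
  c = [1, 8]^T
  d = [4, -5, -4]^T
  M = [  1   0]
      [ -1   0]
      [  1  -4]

Infeasible (no feasible solution exists)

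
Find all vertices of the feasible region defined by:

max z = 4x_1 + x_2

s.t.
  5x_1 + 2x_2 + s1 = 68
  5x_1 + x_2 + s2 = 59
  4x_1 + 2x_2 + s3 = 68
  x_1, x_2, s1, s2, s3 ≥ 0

(0, 0), (11.8, 0), (10, 9), (0, 34)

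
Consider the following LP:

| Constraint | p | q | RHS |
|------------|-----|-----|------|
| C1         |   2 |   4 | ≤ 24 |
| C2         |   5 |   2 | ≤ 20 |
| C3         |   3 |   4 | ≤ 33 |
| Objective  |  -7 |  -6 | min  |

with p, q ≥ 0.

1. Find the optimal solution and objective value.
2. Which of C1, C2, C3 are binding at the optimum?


1. p = 2, q = 5, z = -44
2. C1, C2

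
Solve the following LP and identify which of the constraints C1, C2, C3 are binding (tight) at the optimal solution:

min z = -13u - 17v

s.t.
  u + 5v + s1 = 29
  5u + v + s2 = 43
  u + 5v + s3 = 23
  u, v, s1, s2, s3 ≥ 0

At u = 8, v = 3, compute slack b - a·x for each constraint:
  C1: 29 − 23 = 6  (slack)
  C2: 43 − 43 = 0  (binding)
  C3: 23 − 23 = 0  (binding)

Optimal: u = 8, v = 3
Binding: C2, C3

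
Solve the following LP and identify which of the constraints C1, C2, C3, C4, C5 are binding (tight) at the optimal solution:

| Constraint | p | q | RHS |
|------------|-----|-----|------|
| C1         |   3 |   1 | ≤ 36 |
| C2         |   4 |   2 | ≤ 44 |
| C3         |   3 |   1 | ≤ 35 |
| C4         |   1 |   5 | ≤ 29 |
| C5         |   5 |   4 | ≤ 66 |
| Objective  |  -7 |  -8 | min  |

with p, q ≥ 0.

At p = 9, q = 4, compute slack b - a·x for each constraint:
  C1: 36 − 31 = 5  (slack)
  C2: 44 − 44 = 0  (binding)
  C3: 35 − 31 = 4  (slack)
  C4: 29 − 29 = 0  (binding)
  C5: 66 − 61 = 5  (slack)

Optimal: p = 9, q = 4
Binding: C2, C4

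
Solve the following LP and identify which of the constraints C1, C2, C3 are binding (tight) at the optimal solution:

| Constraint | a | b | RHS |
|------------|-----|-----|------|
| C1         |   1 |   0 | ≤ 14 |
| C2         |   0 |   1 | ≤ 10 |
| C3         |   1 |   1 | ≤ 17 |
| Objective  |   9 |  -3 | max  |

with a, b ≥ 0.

At a = 14, b = 0, compute slack b - a·x for each constraint:
  C1: 14 − 14 = 0  (binding)
  C2: 10 − 0 = 10  (slack)
  C3: 17 − 14 = 3  (slack)

Optimal: a = 14, b = 0
Binding: C1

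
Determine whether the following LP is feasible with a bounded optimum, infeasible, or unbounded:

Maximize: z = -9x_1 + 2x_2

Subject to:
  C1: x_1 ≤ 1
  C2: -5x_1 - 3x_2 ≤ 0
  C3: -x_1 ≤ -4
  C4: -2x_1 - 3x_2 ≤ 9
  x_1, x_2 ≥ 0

Infeasible (no feasible solution exists)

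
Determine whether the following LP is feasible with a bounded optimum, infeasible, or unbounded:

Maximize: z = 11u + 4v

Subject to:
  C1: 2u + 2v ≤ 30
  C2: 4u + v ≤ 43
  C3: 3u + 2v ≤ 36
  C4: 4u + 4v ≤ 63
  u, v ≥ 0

Feasible with a bounded optimal solution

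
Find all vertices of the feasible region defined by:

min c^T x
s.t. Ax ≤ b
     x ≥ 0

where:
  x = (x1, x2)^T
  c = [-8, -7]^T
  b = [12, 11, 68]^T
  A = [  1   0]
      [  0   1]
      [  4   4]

(0, 0), (12, 0), (12, 5), (6, 11), (0, 11)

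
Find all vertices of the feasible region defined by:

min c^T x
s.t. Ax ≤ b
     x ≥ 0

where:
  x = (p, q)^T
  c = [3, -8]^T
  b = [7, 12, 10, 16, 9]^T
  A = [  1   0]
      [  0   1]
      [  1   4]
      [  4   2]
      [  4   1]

(0, 0), (2.25, 0), (1.733, 2.067), (0, 2.5)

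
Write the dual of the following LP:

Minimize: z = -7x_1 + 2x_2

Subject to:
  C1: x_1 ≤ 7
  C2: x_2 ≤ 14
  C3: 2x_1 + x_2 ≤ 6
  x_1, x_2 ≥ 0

Primal min cᵀx s.t. Ax ≤ b, x ≥ 0  →  Dual max −bᵀy s.t. Aᵀy ≥ −c, y ≥ 0.

Maximize: z = -7y1 - 14y2 - 6y3

Subject to:
  y1 + 2y3 ≥ 7
  y2 + y3 ≥ -2
  y1, y2, y3 ≥ 0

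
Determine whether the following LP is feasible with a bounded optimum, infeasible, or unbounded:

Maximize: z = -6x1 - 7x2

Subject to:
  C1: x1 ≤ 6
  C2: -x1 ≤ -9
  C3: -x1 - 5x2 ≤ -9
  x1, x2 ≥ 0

Infeasible (no feasible solution exists)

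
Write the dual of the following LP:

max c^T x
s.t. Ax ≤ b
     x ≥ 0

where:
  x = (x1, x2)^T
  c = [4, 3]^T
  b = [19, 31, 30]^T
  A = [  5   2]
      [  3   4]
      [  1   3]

Primal max cᵀx s.t. Ax ≤ b, x ≥ 0  →  Dual min bᵀy s.t. Aᵀy ≥ c, y ≥ 0.

Minimize: z = 19y1 + 31y2 + 30y3

Subject to:
  5y1 + 3y2 + y3 ≥ 4
  2y1 + 4y2 + 3y3 ≥ 3
  y1, y2, y3 ≥ 0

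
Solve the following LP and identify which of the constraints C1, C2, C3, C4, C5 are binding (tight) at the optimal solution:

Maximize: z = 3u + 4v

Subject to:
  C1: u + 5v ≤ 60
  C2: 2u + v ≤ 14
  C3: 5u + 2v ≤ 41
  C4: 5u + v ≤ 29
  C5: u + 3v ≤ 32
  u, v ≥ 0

At u = 2, v = 10, compute slack b - a·x for each constraint:
  C1: 60 − 52 = 8  (slack)
  C2: 14 − 14 = 0  (binding)
  C3: 41 − 30 = 11  (slack)
  C4: 29 − 20 = 9  (slack)
  C5: 32 − 32 = 0  (binding)

Optimal: u = 2, v = 10
Binding: C2, C5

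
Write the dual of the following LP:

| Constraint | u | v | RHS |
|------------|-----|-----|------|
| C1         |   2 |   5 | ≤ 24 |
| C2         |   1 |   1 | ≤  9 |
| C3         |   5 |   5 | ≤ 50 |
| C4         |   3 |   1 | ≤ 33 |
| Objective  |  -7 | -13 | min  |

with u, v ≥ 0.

Primal min cᵀx s.t. Ax ≤ b, x ≥ 0  →  Dual max −bᵀy s.t. Aᵀy ≥ −c, y ≥ 0.

Maximize: z = -24y1 - 9y2 - 50y3 - 33y4

Subject to:
  2y1 + y2 + 5y3 + 3y4 ≥ 7
  5y1 + y2 + 5y3 + y4 ≥ 13
  y1, y2, y3, y4 ≥ 0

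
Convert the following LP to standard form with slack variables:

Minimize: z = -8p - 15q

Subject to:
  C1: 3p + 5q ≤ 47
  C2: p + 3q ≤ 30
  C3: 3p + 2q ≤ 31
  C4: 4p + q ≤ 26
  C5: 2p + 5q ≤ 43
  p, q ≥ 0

min z = -8p - 15q

s.t.
  3p + 5q + s1 = 47
  p + 3q + s2 = 30
  3p + 2q + s3 = 31
  4p + q + s4 = 26
  2p + 5q + s5 = 43
  p, q, s1, s2, s3, s4, s5 ≥ 0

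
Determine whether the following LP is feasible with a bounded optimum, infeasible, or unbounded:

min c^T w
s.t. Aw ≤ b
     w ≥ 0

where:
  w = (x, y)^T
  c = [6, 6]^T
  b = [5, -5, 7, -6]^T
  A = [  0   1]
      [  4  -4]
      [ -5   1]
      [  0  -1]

Infeasible (no feasible solution exists)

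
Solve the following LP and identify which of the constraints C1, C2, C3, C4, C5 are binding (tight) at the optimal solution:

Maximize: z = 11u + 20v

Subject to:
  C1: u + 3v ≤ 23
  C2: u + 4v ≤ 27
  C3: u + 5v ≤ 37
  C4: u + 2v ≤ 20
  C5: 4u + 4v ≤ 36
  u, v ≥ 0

At u = 3, v = 6, compute slack b - a·x for each constraint:
  C1: 23 − 21 = 2  (slack)
  C2: 27 − 27 = 0  (binding)
  C3: 37 − 33 = 4  (slack)
  C4: 20 − 15 = 5  (slack)
  C5: 36 − 36 = 0  (binding)

Optimal: u = 3, v = 6
Binding: C2, C5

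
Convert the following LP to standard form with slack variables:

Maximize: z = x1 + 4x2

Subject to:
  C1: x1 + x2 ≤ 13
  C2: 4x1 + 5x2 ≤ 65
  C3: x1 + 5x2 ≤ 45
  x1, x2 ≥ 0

max z = x1 + 4x2

s.t.
  x1 + x2 + s1 = 13
  4x1 + 5x2 + s2 = 65
  x1 + 5x2 + s3 = 45
  x1, x2, s1, s2, s3 ≥ 0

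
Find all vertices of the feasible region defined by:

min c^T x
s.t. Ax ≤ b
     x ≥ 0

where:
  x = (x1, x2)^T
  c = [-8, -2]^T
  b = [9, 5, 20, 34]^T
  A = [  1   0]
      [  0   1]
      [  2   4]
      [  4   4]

(0, 0), (8.5, 0), (7, 1.5), (0, 5)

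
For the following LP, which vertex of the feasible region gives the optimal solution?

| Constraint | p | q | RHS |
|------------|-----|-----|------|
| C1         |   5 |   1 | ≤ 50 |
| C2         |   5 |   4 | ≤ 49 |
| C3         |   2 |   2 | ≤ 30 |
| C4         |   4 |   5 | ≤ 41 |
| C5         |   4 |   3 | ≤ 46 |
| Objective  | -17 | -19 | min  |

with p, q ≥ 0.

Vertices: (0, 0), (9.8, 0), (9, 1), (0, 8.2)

Evaluate the objective at each vertex of the feasible region:
  z(0, 0) = 0
  z(9.8, 0) = -166.6
  z(9, 1) = -172  ←
  z(0, 8.2) = -155.8
The minimum is at p = 9, q = 1.

(9, 1)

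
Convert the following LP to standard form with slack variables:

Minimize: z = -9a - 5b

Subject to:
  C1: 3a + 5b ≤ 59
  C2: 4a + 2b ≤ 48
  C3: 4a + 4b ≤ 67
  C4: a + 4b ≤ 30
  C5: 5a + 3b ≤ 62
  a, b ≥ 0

min z = -9a - 5b

s.t.
  3a + 5b + s1 = 59
  4a + 2b + s2 = 48
  4a + 4b + s3 = 67
  a + 4b + s4 = 30
  5a + 3b + s5 = 62
  a, b, s1, s2, s3, s4, s5 ≥ 0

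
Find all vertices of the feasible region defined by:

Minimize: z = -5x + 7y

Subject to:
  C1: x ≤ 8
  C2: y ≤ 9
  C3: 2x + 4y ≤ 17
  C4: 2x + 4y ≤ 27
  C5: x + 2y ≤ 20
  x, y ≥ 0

(0, 0), (8, 0), (8, 0.25), (0, 4.25)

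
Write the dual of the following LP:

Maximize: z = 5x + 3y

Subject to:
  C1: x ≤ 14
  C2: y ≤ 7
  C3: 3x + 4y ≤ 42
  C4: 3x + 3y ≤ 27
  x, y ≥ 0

Primal max cᵀx s.t. Ax ≤ b, x ≥ 0  →  Dual min bᵀy s.t. Aᵀy ≥ c, y ≥ 0.

Minimize: z = 14y1 + 7y2 + 42y3 + 27y4

Subject to:
  y1 + 3y3 + 3y4 ≥ 5
  y2 + 4y3 + 3y4 ≥ 3
  y1, y2, y3, y4 ≥ 0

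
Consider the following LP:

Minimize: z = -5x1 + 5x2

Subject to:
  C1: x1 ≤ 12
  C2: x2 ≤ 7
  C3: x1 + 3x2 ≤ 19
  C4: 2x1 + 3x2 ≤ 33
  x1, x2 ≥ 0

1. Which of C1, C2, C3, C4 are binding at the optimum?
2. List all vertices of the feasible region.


1. C1
2. (0, 0), (12, 0), (12, 2.333), (0, 6.333)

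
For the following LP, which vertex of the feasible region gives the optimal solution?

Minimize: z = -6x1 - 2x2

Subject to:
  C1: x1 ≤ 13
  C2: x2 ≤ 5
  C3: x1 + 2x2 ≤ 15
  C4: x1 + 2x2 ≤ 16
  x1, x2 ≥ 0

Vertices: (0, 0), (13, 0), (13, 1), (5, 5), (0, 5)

Evaluate the objective at each vertex of the feasible region:
  z(0, 0) = 0
  z(13, 0) = -78
  z(13, 1) = -80  ←
  z(5, 5) = -40
  z(0, 5) = -10
The minimum is at x1 = 13, x2 = 1.

(13, 1)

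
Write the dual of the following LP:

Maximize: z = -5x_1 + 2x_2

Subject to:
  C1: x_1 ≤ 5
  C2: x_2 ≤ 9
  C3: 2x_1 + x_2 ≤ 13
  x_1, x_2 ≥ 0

Primal max cᵀx s.t. Ax ≤ b, x ≥ 0  →  Dual min bᵀy s.t. Aᵀy ≥ c, y ≥ 0.

Minimize: z = 5y1 + 9y2 + 13y3

Subject to:
  y1 + 2y3 ≥ -5
  y2 + y3 ≥ 2
  y1, y2, y3 ≥ 0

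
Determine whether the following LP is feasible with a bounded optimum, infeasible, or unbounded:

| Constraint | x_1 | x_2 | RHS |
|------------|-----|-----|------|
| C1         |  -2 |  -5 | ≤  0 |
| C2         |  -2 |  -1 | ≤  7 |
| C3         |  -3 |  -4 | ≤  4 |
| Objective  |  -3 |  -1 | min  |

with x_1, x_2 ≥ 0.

Unbounded (objective can decrease without bound)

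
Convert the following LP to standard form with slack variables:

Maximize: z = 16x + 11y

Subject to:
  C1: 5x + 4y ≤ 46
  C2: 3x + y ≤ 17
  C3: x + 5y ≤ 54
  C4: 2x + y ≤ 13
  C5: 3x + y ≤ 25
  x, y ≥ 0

max z = 16x + 11y

s.t.
  5x + 4y + s1 = 46
  3x + y + s2 = 17
  x + 5y + s3 = 54
  2x + y + s4 = 13
  3x + y + s5 = 25
  x, y, s1, s2, s3, s4, s5 ≥ 0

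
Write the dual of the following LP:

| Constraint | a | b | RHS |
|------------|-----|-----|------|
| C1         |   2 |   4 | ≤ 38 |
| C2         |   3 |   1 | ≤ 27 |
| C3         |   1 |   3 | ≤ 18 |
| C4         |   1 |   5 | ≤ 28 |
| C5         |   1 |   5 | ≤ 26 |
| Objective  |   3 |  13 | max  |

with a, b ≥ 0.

Primal max cᵀx s.t. Ax ≤ b, x ≥ 0  →  Dual min bᵀy s.t. Aᵀy ≥ c, y ≥ 0.

Minimize: z = 38y1 + 27y2 + 18y3 + 28y4 + 26y5

Subject to:
  2y1 + 3y2 + y3 + y4 + y5 ≥ 3
  4y1 + y2 + 3y3 + 5y4 + 5y5 ≥ 13
  y1, y2, y3, y4, y5 ≥ 0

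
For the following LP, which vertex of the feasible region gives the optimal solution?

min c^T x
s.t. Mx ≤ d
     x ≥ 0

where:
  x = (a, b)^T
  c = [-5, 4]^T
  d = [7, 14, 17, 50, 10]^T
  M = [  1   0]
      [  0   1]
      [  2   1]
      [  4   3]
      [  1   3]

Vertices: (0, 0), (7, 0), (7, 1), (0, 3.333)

Evaluate the objective at each vertex of the feasible region:
  z(0, 0) = 0
  z(7, 0) = -35  ←
  z(7, 1) = -31
  z(0, 3.333) = 13.33
The minimum is at a = 7, b = 0.

(7, 0)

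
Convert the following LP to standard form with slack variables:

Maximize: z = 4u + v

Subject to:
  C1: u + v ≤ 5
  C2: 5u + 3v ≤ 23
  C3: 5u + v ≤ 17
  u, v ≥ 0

max z = 4u + v

s.t.
  u + v + s1 = 5
  5u + 3v + s2 = 23
  5u + v + s3 = 17
  u, v, s1, s2, s3 ≥ 0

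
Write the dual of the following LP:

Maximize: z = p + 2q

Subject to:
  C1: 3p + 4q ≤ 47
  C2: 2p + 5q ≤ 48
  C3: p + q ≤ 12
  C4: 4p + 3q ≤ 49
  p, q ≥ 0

Primal max cᵀx s.t. Ax ≤ b, x ≥ 0  →  Dual min bᵀy s.t. Aᵀy ≥ c, y ≥ 0.

Minimize: z = 47y1 + 48y2 + 12y3 + 49y4

Subject to:
  3y1 + 2y2 + y3 + 4y4 ≥ 1
  4y1 + 5y2 + y3 + 3y4 ≥ 2
  y1, y2, y3, y4 ≥ 0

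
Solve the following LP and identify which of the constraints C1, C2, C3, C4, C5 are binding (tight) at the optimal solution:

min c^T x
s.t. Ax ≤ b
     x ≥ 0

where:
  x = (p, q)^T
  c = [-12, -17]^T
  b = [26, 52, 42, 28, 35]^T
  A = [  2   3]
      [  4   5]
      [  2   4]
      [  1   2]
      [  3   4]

At p = 1, q = 8, compute slack b - a·x for each constraint:
  C1: 26 − 26 = 0  (binding)
  C2: 52 − 44 = 8  (slack)
  C3: 42 − 34 = 8  (slack)
  C4: 28 − 17 = 11  (slack)
  C5: 35 − 35 = 0  (binding)

Optimal: p = 1, q = 8
Binding: C1, C5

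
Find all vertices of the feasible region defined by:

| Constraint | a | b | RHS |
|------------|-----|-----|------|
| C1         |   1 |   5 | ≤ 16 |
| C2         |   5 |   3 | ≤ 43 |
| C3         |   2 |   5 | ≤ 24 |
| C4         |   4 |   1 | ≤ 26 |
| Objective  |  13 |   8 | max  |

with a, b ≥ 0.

(0, 0), (6.5, 0), (6, 2), (0, 3.2)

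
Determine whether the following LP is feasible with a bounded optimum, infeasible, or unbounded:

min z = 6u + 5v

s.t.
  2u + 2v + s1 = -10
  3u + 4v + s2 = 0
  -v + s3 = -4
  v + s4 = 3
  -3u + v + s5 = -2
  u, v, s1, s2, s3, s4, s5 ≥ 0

Infeasible (no feasible solution exists)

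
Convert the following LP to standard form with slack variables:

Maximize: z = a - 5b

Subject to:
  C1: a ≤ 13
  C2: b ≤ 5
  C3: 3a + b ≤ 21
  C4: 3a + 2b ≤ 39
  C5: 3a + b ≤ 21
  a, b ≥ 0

max z = a - 5b

s.t.
  a + s1 = 13
  b + s2 = 5
  3a + b + s3 = 21
  3a + 2b + s4 = 39
  3a + b + s5 = 21
  a, b, s1, s2, s3, s4, s5 ≥ 0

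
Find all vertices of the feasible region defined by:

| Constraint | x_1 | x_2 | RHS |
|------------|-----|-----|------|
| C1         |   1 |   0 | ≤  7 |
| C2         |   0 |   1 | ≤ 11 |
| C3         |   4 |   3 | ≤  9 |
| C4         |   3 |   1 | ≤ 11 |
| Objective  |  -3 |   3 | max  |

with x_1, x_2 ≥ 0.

(0, 0), (2.25, 0), (0, 3)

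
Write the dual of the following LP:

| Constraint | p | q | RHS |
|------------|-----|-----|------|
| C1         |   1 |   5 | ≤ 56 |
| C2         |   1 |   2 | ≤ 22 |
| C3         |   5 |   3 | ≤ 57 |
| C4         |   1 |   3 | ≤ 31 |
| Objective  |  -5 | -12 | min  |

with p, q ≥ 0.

Primal min cᵀx s.t. Ax ≤ b, x ≥ 0  →  Dual max −bᵀy s.t. Aᵀy ≥ −c, y ≥ 0.

Maximize: z = -56y1 - 22y2 - 57y3 - 31y4

Subject to:
  y1 + y2 + 5y3 + y4 ≥ 5
  5y1 + 2y2 + 3y3 + 3y4 ≥ 12
  y1, y2, y3, y4 ≥ 0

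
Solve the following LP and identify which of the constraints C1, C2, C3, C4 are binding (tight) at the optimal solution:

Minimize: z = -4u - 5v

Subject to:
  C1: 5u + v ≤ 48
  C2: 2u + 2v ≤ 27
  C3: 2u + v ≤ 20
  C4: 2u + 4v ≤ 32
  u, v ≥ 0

At u = 8, v = 4, compute slack b - a·x for each constraint:
  C1: 48 − 44 = 4  (slack)
  C2: 27 − 24 = 3  (slack)
  C3: 20 − 20 = 0  (binding)
  C4: 32 − 32 = 0  (binding)

Optimal: u = 8, v = 4
Binding: C3, C4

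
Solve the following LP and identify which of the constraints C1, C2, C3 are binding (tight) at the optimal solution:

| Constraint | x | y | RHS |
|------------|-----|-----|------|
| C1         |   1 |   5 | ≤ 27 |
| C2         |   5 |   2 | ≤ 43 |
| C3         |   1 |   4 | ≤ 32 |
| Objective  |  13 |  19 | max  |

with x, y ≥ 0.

At x = 7, y = 4, compute slack b - a·x for each constraint:
  C1: 27 − 27 = 0  (binding)
  C2: 43 − 43 = 0  (binding)
  C3: 32 − 23 = 9  (slack)

Optimal: x = 7, y = 4
Binding: C1, C2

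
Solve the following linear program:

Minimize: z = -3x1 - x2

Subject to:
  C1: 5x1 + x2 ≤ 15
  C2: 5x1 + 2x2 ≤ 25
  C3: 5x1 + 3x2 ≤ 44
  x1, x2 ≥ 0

Evaluate the objective at each vertex of the feasible region:
  z(0, 0) = 0
  z(3, 0) = -9
  z(1, 10) = -13  ←
  z(0, 12.5) = -12.5
The minimum is at x1 = 1, x2 = 10.

x1 = 1, x2 = 10, z = -13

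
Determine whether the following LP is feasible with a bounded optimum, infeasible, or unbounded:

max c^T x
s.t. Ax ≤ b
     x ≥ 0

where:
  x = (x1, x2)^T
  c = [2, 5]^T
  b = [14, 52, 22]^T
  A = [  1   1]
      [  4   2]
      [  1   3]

Feasible with a bounded optimal solution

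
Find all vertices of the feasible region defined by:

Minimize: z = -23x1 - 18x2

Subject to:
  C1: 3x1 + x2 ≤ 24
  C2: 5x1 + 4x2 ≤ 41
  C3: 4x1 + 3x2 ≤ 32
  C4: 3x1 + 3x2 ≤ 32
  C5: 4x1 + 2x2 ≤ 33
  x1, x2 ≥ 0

(0, 0), (8, 0), (5, 4), (0, 10.25)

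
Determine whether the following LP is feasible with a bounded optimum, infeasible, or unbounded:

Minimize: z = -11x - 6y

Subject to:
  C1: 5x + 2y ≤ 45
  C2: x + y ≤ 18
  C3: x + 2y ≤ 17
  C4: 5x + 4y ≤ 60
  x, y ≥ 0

Feasible with a bounded optimal solution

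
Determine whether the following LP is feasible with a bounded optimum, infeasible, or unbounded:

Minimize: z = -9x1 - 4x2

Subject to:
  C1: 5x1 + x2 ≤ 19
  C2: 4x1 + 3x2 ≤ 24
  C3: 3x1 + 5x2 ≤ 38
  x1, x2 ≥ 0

Feasible with a bounded optimal solution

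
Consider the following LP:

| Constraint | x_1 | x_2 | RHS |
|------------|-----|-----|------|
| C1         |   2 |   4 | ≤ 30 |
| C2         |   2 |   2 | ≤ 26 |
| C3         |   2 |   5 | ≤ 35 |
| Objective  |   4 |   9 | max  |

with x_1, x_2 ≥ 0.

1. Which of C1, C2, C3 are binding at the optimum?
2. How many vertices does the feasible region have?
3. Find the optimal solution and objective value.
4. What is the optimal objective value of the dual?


1. C1, C3
2. 5
3. x_1 = 5, x_2 = 5, z = 65
4. 65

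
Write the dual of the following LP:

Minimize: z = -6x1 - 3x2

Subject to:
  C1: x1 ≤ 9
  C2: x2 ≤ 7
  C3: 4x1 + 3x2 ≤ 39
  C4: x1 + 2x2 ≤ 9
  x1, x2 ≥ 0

Primal min cᵀx s.t. Ax ≤ b, x ≥ 0  →  Dual max −bᵀy s.t. Aᵀy ≥ −c, y ≥ 0.

Maximize: z = -9y1 - 7y2 - 39y3 - 9y4

Subject to:
  y1 + 4y3 + y4 ≥ 6
  y2 + 3y3 + 2y4 ≥ 3
  y1, y2, y3, y4 ≥ 0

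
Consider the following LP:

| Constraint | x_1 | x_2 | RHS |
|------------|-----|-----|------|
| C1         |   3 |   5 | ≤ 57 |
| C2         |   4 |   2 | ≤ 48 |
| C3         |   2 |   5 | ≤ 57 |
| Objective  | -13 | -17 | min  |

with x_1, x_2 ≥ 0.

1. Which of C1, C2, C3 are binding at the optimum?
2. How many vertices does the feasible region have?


1. C1, C2
2. 4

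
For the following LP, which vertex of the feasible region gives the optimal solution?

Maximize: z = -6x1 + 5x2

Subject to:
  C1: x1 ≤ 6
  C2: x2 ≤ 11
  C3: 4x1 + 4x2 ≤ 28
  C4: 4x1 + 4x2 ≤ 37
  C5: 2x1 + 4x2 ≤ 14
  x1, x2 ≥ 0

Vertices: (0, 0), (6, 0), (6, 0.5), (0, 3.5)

Evaluate the objective at each vertex of the feasible region:
  z(0, 0) = 0
  z(6, 0) = -36
  z(6, 0.5) = -33.5
  z(0, 3.5) = 17.5  ←
The maximum is at x1 = 0, x2 = 3.5.

(0, 3.5)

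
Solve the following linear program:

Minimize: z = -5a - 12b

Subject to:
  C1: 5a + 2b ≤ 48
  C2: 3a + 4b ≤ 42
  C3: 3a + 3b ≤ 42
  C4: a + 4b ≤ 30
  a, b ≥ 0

Evaluate the objective at each vertex of the feasible region:
  z(0, 0) = 0
  z(9.6, 0) = -48
  z(7.714, 4.714) = -95.14
  z(6, 6) = -102  ←
  z(0, 7.5) = -90
The minimum is at a = 6, b = 6.

a = 6, b = 6, z = -102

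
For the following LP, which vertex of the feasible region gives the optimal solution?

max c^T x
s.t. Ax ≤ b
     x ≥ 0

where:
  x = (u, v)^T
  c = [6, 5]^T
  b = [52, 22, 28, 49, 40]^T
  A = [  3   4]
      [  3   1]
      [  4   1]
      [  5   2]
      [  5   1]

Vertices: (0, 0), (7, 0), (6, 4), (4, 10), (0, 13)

Evaluate the objective at each vertex of the feasible region:
  z(0, 0) = 0
  z(7, 0) = 42
  z(6, 4) = 56
  z(4, 10) = 74  ←
  z(0, 13) = 65
The maximum is at u = 4, v = 10.

(4, 10)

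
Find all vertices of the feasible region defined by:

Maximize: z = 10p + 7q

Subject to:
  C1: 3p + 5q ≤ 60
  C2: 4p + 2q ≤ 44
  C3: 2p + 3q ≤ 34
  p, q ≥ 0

(0, 0), (11, 0), (8, 6), (0, 11.33)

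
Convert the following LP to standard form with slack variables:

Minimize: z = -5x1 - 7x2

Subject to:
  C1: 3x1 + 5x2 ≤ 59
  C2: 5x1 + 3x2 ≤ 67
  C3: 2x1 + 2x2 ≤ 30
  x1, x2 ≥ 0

min z = -5x1 - 7x2

s.t.
  3x1 + 5x2 + s1 = 59
  5x1 + 3x2 + s2 = 67
  2x1 + 2x2 + s3 = 30
  x1, x2, s1, s2, s3 ≥ 0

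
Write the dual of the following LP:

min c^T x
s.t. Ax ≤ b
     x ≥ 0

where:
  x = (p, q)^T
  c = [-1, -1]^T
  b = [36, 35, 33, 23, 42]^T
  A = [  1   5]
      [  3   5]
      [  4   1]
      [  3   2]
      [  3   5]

Primal min cᵀx s.t. Ax ≤ b, x ≥ 0  →  Dual max −bᵀy s.t. Aᵀy ≥ −c, y ≥ 0.

Maximize: z = -36y1 - 35y2 - 33y3 - 23y4 - 42y5

Subject to:
  y1 + 3y2 + 4y3 + 3y4 + 3y5 ≥ 1
  5y1 + 5y2 + y3 + 2y4 + 5y5 ≥ 1
  y1, y2, y3, y4, y5 ≥ 0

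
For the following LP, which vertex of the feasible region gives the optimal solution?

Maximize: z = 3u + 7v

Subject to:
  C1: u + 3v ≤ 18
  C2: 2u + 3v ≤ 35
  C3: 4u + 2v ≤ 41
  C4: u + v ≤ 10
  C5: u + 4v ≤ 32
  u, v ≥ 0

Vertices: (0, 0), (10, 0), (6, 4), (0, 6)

Evaluate the objective at each vertex of the feasible region:
  z(0, 0) = 0
  z(10, 0) = 30
  z(6, 4) = 46  ←
  z(0, 6) = 42
The maximum is at u = 6, v = 4.

(6, 4)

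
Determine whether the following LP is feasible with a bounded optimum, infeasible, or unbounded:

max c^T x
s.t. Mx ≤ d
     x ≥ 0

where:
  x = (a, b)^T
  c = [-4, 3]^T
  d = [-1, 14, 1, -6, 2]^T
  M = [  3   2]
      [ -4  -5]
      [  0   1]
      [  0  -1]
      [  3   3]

Infeasible (no feasible solution exists)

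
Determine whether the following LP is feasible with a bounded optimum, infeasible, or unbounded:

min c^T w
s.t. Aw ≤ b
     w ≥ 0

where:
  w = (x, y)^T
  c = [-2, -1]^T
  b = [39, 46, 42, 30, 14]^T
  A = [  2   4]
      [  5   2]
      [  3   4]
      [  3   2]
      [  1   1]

Feasible with a bounded optimal solution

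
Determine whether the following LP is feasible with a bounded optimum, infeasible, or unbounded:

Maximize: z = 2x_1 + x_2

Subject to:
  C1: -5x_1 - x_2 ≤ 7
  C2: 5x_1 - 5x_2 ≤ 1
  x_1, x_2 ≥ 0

Unbounded (objective can increase without bound)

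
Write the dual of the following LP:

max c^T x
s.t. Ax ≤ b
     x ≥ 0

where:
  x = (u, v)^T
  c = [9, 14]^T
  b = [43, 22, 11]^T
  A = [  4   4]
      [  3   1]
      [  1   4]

Primal max cᵀx s.t. Ax ≤ b, x ≥ 0  →  Dual min bᵀy s.t. Aᵀy ≥ c, y ≥ 0.

Minimize: z = 43y1 + 22y2 + 11y3

Subject to:
  4y1 + 3y2 + y3 ≥ 9
  4y1 + y2 + 4y3 ≥ 14
  y1, y2, y3 ≥ 0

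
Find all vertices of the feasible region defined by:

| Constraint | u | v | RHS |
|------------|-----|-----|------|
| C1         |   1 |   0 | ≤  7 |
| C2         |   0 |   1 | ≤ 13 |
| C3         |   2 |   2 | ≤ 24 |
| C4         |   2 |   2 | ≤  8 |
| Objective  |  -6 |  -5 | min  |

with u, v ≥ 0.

(0, 0), (4, 0), (0, 4)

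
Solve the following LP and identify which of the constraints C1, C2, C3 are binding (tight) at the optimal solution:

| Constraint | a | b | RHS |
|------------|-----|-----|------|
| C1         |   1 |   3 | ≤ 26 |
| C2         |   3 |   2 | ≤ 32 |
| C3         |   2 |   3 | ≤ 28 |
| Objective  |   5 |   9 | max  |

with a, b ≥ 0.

At a = 2, b = 8, compute slack b - a·x for each constraint:
  C1: 26 − 26 = 0  (binding)
  C2: 32 − 22 = 10  (slack)
  C3: 28 − 28 = 0  (binding)

Optimal: a = 2, b = 8
Binding: C1, C3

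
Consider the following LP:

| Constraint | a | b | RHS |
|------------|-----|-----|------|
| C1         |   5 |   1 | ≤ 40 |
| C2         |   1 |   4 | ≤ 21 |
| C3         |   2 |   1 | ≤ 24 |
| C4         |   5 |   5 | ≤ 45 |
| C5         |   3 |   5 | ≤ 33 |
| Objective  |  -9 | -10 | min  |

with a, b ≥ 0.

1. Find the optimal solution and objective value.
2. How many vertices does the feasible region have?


1. a = 6, b = 3, z = -84
2. 6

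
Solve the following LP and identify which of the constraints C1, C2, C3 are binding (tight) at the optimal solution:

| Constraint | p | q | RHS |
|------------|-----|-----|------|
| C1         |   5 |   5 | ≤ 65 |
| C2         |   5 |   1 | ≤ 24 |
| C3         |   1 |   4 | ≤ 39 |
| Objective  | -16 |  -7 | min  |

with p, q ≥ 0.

At p = 3, q = 9, compute slack b - a·x for each constraint:
  C1: 65 − 60 = 5  (slack)
  C2: 24 − 24 = 0  (binding)
  C3: 39 − 39 = 0  (binding)

Optimal: p = 3, q = 9
Binding: C2, C3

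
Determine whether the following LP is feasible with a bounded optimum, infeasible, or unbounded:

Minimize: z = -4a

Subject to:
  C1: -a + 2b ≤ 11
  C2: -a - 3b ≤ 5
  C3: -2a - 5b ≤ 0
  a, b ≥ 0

Unbounded (objective can decrease without bound)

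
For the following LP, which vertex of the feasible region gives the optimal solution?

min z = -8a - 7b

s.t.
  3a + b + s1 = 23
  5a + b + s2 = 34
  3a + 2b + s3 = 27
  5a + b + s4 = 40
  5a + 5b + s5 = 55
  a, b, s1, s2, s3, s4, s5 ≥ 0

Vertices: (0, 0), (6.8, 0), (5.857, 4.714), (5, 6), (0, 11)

Evaluate the objective at each vertex of the feasible region:
  z(0, 0) = 0
  z(6.8, 0) = -54.4
  z(5.857, 4.714) = -79.86
  z(5, 6) = -82  ←
  z(0, 11) = -77
The minimum is at a = 5, b = 6.

(5, 6)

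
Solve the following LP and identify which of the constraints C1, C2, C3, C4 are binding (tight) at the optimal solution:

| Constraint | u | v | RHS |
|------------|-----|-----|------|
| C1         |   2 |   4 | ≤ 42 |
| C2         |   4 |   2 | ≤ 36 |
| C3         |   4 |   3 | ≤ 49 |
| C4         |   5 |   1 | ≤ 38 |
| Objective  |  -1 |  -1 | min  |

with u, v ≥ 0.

At u = 5, v = 8, compute slack b - a·x for each constraint:
  C1: 42 − 42 = 0  (binding)
  C2: 36 − 36 = 0  (binding)
  C3: 49 − 44 = 5  (slack)
  C4: 38 − 33 = 5  (slack)

Optimal: u = 5, v = 8
Binding: C1, C2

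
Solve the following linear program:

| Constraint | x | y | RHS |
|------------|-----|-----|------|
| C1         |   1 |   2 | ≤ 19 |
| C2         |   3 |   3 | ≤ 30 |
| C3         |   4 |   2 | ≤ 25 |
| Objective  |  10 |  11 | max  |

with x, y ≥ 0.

Evaluate the objective at each vertex of the feasible region:
  z(0, 0) = 0
  z(6.25, 0) = 62.5
  z(2.5, 7.5) = 107.5
  z(1, 9) = 109  ←
  z(0, 9.5) = 104.5
The maximum is at x = 1, y = 9.

x = 1, y = 9, z = 109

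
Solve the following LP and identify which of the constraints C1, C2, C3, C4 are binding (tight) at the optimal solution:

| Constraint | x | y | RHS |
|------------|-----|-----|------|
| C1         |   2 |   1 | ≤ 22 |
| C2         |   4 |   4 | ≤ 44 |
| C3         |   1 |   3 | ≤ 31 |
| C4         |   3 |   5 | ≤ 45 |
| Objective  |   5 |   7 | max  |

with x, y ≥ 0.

At x = 5, y = 6, compute slack b - a·x for each constraint:
  C1: 22 − 16 = 6  (slack)
  C2: 44 − 44 = 0  (binding)
  C3: 31 − 23 = 8  (slack)
  C4: 45 − 45 = 0  (binding)

Optimal: x = 5, y = 6
Binding: C2, C4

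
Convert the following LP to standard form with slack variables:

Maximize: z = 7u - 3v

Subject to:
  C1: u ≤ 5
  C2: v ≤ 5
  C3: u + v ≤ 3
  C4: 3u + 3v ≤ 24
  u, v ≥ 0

max z = 7u - 3v

s.t.
  u + s1 = 5
  v + s2 = 5
  u + v + s3 = 3
  3u + 3v + s4 = 24
  u, v, s1, s2, s3, s4 ≥ 0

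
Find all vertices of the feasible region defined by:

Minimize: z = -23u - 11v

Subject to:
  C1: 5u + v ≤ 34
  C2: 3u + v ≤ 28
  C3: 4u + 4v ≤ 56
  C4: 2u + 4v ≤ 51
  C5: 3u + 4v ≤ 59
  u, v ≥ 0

(0, 0), (6.8, 0), (5, 9), (2.5, 11.5), (0, 12.75)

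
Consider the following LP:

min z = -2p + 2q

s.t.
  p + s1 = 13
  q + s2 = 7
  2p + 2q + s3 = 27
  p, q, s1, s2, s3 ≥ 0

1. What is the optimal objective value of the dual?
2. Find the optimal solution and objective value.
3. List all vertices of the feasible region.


1. -26
2. p = 13, q = 0, z = -26
3. (0, 0), (13, 0), (13, 0.5), (6.5, 7), (0, 7)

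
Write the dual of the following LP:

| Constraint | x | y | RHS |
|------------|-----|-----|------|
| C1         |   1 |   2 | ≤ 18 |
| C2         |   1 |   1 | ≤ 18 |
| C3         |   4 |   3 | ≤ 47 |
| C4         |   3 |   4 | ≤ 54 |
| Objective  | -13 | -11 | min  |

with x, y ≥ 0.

Primal min cᵀx s.t. Ax ≤ b, x ≥ 0  →  Dual max −bᵀy s.t. Aᵀy ≥ −c, y ≥ 0.

Maximize: z = -18y1 - 18y2 - 47y3 - 54y4

Subject to:
  y1 + y2 + 4y3 + 3y4 ≥ 13
  2y1 + y2 + 3y3 + 4y4 ≥ 11
  y1, y2, y3, y4 ≥ 0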